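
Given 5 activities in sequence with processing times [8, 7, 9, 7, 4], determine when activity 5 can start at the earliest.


Activity 5 starts after activities 1 through 4 complete.
Predecessor durations: [8, 7, 9, 7]
ES = 8 + 7 + 9 + 7 = 31

31


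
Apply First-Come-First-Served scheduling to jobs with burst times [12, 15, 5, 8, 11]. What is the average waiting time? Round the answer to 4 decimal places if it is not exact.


FCFS order (as given): [12, 15, 5, 8, 11]
Waiting times:
  Job 1: wait = 0
  Job 2: wait = 12
  Job 3: wait = 27
  Job 4: wait = 32
  Job 5: wait = 40
Sum of waiting times = 111
Average waiting time = 111/5 = 22.2

22.2


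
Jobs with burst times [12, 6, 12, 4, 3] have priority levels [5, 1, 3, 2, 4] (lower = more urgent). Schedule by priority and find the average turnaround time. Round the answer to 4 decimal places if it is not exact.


Sort by priority (ascending = highest first):
Order: [(1, 6), (2, 4), (3, 12), (4, 3), (5, 12)]
Completion times:
  Priority 1, burst=6, C=6
  Priority 2, burst=4, C=10
  Priority 3, burst=12, C=22
  Priority 4, burst=3, C=25
  Priority 5, burst=12, C=37
Average turnaround = 100/5 = 20.0

20.0


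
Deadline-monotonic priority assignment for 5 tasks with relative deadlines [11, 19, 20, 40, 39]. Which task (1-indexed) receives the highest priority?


Sort tasks by relative deadline (ascending):
  Task 1: deadline = 11
  Task 2: deadline = 19
  Task 3: deadline = 20
  Task 5: deadline = 39
  Task 4: deadline = 40
Priority order (highest first): [1, 2, 3, 5, 4]
Highest priority task = 1

1


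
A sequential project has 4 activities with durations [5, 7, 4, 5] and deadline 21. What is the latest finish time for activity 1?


LF(activity 1) = deadline - sum of successor durations
Successors: activities 2 through 4 with durations [7, 4, 5]
Sum of successor durations = 16
LF = 21 - 16 = 5

5


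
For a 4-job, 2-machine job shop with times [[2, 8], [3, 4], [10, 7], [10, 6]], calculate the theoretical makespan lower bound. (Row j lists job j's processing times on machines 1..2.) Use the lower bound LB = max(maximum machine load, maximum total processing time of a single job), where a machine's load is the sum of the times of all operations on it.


Machine loads:
  Machine 1: 2 + 3 + 10 + 10 = 25
  Machine 2: 8 + 4 + 7 + 6 = 25
Max machine load = 25
Job totals:
  Job 1: 10
  Job 2: 7
  Job 3: 17
  Job 4: 16
Max job total = 17
Lower bound = max(25, 17) = 25

25


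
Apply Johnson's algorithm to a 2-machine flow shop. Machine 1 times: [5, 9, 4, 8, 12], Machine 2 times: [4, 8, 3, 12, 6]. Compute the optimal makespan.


Apply Johnson's rule:
  Group 1 (a <= b): [(4, 8, 12)]
  Group 2 (a > b): [(2, 9, 8), (5, 12, 6), (1, 5, 4), (3, 4, 3)]
Optimal job order: [4, 2, 5, 1, 3]
Schedule:
  Job 4: M1 done at 8, M2 done at 20
  Job 2: M1 done at 17, M2 done at 28
  Job 5: M1 done at 29, M2 done at 35
  Job 1: M1 done at 34, M2 done at 39
  Job 3: M1 done at 38, M2 done at 42
Makespan = 42

42


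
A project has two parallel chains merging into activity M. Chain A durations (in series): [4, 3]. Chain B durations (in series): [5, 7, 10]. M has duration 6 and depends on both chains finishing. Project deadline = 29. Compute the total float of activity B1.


Forward pass: ES(B1) = sum of predecessors on chain B = 0
EF = ES + duration = 0 + 5 = 5
Backward pass: LF(M) = deadline = 29; LS(M) = 29 - 6 = 23
LF(B1) = LS(M) - sum(successors on chain B) = 23 - 17 = 6
LS = LF - duration = 6 - 5 = 1
Total float = LS - ES = 1 - 0 = 1

1


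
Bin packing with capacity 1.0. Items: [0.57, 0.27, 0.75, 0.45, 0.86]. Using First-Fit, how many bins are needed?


Place items sequentially using First-Fit:
  Item 0.57 -> new Bin 1
  Item 0.27 -> Bin 1 (now 0.84)
  Item 0.75 -> new Bin 2
  Item 0.45 -> new Bin 3
  Item 0.86 -> new Bin 4
Total bins used = 4

4


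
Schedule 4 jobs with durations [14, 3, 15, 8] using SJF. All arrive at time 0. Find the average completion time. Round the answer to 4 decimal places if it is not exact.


SJF order (ascending): [3, 8, 14, 15]
Completion times:
  Job 1: burst=3, C=3
  Job 2: burst=8, C=11
  Job 3: burst=14, C=25
  Job 4: burst=15, C=40
Average completion = 79/4 = 19.75

19.75


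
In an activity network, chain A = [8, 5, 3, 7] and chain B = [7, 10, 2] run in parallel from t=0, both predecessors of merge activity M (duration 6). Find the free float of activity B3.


ES(B3) = sum of predecessors on chain B = 17
EF(B3) = ES + duration = 17 + 2 = 19
Successor of B3 is M. ES(M) = max(sum(A), sum(B)) = max(23, 19) = 23
Free float = ES(successor) - EF(current) = 23 - 19 = 4

4


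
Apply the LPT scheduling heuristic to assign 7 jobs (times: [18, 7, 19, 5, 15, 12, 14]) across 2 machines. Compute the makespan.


Sort jobs in decreasing order (LPT): [19, 18, 15, 14, 12, 7, 5]
Assign each job to the least loaded machine:
  Machine 1: jobs [19, 14, 12], load = 45
  Machine 2: jobs [18, 15, 7, 5], load = 45
Makespan = max load = 45

45


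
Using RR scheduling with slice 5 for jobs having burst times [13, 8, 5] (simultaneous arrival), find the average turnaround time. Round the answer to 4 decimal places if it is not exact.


Time quantum = 5
Execution trace:
  J1 runs 5 units, time = 5
  J2 runs 5 units, time = 10
  J3 runs 5 units, time = 15
  J1 runs 5 units, time = 20
  J2 runs 3 units, time = 23
  J1 runs 3 units, time = 26
Finish times: [26, 23, 15]
Average turnaround = 64/3 = 21.3333

21.3333


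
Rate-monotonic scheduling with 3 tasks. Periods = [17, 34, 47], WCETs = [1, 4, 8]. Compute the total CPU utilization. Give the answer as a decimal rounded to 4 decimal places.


Compute individual utilizations (exact fractions):
  Task 1: C/T = 1/17 (approx. 0.0588)
  Task 2: C/T = 4/34 = 2/17 (approx. 0.1176)
  Task 3: C/T = 8/47 (approx. 0.1702)
Total utilization U = 1/17 + 2/17 + 8/47 = 277/799
Rounded to 4 decimal places: U = 0.3467
RM (Liu & Layland) bound for 3 tasks = 0.779763; compare with U = 277/799 (approx. 0.346683)
U <= bound, so schedulable by RM sufficient condition.

0.3467


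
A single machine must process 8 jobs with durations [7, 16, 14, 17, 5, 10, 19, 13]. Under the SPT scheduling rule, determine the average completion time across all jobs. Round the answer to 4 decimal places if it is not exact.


Sort jobs by processing time (SPT order): [5, 7, 10, 13, 14, 16, 17, 19]
Compute completion times sequentially:
  Job 1: processing = 5, completes at 5
  Job 2: processing = 7, completes at 12
  Job 3: processing = 10, completes at 22
  Job 4: processing = 13, completes at 35
  Job 5: processing = 14, completes at 49
  Job 6: processing = 16, completes at 65
  Job 7: processing = 17, completes at 82
  Job 8: processing = 19, completes at 101
Sum of completion times = 371
Average completion time = 371/8 = 46.375

46.375


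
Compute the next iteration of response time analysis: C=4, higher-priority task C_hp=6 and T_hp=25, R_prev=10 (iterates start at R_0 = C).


R_next = C + ceil(R_prev / T_hp) * C_hp
ceil(10 / 25) = ceil(0.4) = 1
Interference = 1 * 6 = 6
R_next = 4 + 6 = 10
R_next = R_prev, so the iteration has converged (response time = 10).

10


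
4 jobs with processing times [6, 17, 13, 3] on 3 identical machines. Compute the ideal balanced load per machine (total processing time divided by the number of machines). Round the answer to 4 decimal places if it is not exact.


Total processing time = 6 + 17 + 13 + 3 = 39
Number of machines = 3
Ideal balanced load = 39 / 3 = 13.0

13.0


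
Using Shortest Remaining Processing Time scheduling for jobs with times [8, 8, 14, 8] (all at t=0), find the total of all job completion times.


Since all jobs arrive at t=0, SRPT equals SPT ordering.
SPT order: [8, 8, 8, 14]
Completion times:
  Job 1: p=8, C=8
  Job 2: p=8, C=16
  Job 3: p=8, C=24
  Job 4: p=14, C=38
Total completion time = 8 + 16 + 24 + 38 = 86

86


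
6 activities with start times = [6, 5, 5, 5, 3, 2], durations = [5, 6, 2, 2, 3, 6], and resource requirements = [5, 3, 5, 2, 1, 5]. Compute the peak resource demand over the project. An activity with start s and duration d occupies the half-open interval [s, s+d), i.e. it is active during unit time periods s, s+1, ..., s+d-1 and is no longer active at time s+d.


Each activity i is active on [start_i, start_i + duration_i).
Compute total resource usage per time slot:
  t=0: active resources = [], total = 0
  t=1: active resources = [], total = 0
  t=2: active resources = [5], total = 5
  t=3: active resources = [1, 5], total = 6
  t=4: active resources = [1, 5], total = 6
  t=5: active resources = [3, 5, 2, 1, 5], total = 16
  t=6: active resources = [5, 3, 5, 2, 5], total = 20
  t=7: active resources = [5, 3, 5], total = 13
  t=8: active resources = [5, 3], total = 8
  t=9: active resources = [5, 3], total = 8
  t=10: active resources = [5, 3], total = 8
Peak resource demand = 20

20


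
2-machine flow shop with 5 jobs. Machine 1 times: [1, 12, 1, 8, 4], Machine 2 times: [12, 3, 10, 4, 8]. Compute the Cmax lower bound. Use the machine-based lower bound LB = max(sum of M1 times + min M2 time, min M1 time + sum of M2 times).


LB1 = sum(M1 times) + min(M2 times) = 26 + 3 = 29
LB2 = min(M1 times) + sum(M2 times) = 1 + 37 = 38
Lower bound = max(LB1, LB2) = max(29, 38) = 38

38


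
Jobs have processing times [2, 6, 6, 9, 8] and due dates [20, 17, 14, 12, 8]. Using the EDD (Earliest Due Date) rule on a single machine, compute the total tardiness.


Sort by due date (EDD order): [(8, 8), (9, 12), (6, 14), (6, 17), (2, 20)]
Compute completion times and tardiness:
  Job 1: p=8, d=8, C=8, tardiness=max(0,8-8)=0
  Job 2: p=9, d=12, C=17, tardiness=max(0,17-12)=5
  Job 3: p=6, d=14, C=23, tardiness=max(0,23-14)=9
  Job 4: p=6, d=17, C=29, tardiness=max(0,29-17)=12
  Job 5: p=2, d=20, C=31, tardiness=max(0,31-20)=11
Total tardiness = 37

37


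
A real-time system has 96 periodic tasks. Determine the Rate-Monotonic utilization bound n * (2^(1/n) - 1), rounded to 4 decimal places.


Compute 2^(1/96) = 1.0072464122
Subtract 1: 1.0072464122 - 1 = 0.0072464122
Multiply by n: 96 * 0.0072464122 = 0.6956555712
Round to 4 dp: 0.6957

0.6957


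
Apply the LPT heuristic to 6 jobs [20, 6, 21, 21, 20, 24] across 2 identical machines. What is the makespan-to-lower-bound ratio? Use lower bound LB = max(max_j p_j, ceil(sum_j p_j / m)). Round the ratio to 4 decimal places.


LPT order: [24, 21, 21, 20, 20, 6]
Machine loads after assignment: [50, 62]
LPT makespan = 62
Lower bound = max(max_job, ceil(total/2)) = max(24, 56) = 56
Ratio = 62 / 56 = 1.1071

1.1071


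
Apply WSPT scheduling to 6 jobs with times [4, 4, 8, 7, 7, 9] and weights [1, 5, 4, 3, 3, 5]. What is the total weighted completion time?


Compute p/w ratios and sort ascending (WSPT): [(4, 5), (9, 5), (8, 4), (7, 3), (7, 3), (4, 1)]
Compute weighted completion times:
  Job (p=4,w=5): C=4, w*C=5*4=20
  Job (p=9,w=5): C=13, w*C=5*13=65
  Job (p=8,w=4): C=21, w*C=4*21=84
  Job (p=7,w=3): C=28, w*C=3*28=84
  Job (p=7,w=3): C=35, w*C=3*35=105
  Job (p=4,w=1): C=39, w*C=1*39=39
Total weighted completion time = 397

397


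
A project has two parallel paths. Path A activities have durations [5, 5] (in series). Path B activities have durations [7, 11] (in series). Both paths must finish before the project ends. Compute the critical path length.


Path A total = 5 + 5 = 10
Path B total = 7 + 11 = 18
Critical path = longest path = max(10, 18) = 18

18


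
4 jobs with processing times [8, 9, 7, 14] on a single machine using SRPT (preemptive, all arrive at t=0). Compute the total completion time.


Since all jobs arrive at t=0, SRPT equals SPT ordering.
SPT order: [7, 8, 9, 14]
Completion times:
  Job 1: p=7, C=7
  Job 2: p=8, C=15
  Job 3: p=9, C=24
  Job 4: p=14, C=38
Total completion time = 7 + 15 + 24 + 38 = 84

84


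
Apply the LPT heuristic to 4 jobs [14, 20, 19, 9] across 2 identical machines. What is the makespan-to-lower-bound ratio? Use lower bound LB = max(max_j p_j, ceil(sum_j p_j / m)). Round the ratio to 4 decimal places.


LPT order: [20, 19, 14, 9]
Machine loads after assignment: [29, 33]
LPT makespan = 33
Lower bound = max(max_job, ceil(total/2)) = max(20, 31) = 31
Ratio = 33 / 31 = 1.0645

1.0645


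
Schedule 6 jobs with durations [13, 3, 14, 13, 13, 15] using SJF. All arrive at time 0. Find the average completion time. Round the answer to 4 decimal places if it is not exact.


SJF order (ascending): [3, 13, 13, 13, 14, 15]
Completion times:
  Job 1: burst=3, C=3
  Job 2: burst=13, C=16
  Job 3: burst=13, C=29
  Job 4: burst=13, C=42
  Job 5: burst=14, C=56
  Job 6: burst=15, C=71
Average completion = 217/6 = 36.1667

36.1667


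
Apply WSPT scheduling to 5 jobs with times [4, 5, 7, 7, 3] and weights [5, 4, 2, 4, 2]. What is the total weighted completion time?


Compute p/w ratios and sort ascending (WSPT): [(4, 5), (5, 4), (3, 2), (7, 4), (7, 2)]
Compute weighted completion times:
  Job (p=4,w=5): C=4, w*C=5*4=20
  Job (p=5,w=4): C=9, w*C=4*9=36
  Job (p=3,w=2): C=12, w*C=2*12=24
  Job (p=7,w=4): C=19, w*C=4*19=76
  Job (p=7,w=2): C=26, w*C=2*26=52
Total weighted completion time = 208

208


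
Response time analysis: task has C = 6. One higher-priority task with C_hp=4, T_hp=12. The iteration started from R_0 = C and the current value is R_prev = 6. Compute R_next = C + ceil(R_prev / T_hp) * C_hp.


R_next = C + ceil(R_prev / T_hp) * C_hp
ceil(6 / 12) = ceil(0.5) = 1
Interference = 1 * 4 = 4
R_next = 6 + 4 = 10

10


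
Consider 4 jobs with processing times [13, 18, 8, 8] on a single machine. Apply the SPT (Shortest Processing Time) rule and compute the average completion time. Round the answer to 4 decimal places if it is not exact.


Sort jobs by processing time (SPT order): [8, 8, 13, 18]
Compute completion times sequentially:
  Job 1: processing = 8, completes at 8
  Job 2: processing = 8, completes at 16
  Job 3: processing = 13, completes at 29
  Job 4: processing = 18, completes at 47
Sum of completion times = 100
Average completion time = 100/4 = 25.0

25.0


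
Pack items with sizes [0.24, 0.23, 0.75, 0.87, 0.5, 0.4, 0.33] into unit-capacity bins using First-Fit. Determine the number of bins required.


Place items sequentially using First-Fit:
  Item 0.24 -> new Bin 1
  Item 0.23 -> Bin 1 (now 0.47)
  Item 0.75 -> new Bin 2
  Item 0.87 -> new Bin 3
  Item 0.5 -> Bin 1 (now 0.97)
  Item 0.4 -> new Bin 4
  Item 0.33 -> Bin 4 (now 0.73)
Total bins used = 4

4


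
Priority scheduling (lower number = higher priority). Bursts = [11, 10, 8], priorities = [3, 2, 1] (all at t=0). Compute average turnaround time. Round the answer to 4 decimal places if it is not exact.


Sort by priority (ascending = highest first):
Order: [(1, 8), (2, 10), (3, 11)]
Completion times:
  Priority 1, burst=8, C=8
  Priority 2, burst=10, C=18
  Priority 3, burst=11, C=29
Average turnaround = 55/3 = 18.3333

18.3333


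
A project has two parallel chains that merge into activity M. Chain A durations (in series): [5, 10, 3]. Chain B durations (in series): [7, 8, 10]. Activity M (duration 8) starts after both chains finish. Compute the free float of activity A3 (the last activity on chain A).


ES(A3) = sum of predecessors on chain A = 15
EF(A3) = ES + duration = 15 + 3 = 18
Successor of A3 is M. ES(M) = max(sum(A), sum(B)) = max(18, 25) = 25
Free float = ES(successor) - EF(current) = 25 - 18 = 7

7


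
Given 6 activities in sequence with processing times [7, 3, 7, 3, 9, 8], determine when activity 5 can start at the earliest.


Activity 5 starts after activities 1 through 4 complete.
Predecessor durations: [7, 3, 7, 3]
ES = 7 + 3 + 7 + 3 = 20

20


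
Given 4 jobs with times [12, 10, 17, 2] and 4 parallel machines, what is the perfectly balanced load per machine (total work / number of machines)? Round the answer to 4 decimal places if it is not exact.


Total processing time = 12 + 10 + 17 + 2 = 41
Number of machines = 4
Ideal balanced load = 41 / 4 = 10.25

10.25


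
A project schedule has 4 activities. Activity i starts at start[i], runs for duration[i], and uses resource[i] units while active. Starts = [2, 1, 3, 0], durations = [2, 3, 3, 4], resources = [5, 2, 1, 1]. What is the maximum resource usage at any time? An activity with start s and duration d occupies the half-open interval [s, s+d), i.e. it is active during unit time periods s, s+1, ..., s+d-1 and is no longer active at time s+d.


Each activity i is active on [start_i, start_i + duration_i).
Compute total resource usage per time slot:
  t=0: active resources = [1], total = 1
  t=1: active resources = [2, 1], total = 3
  t=2: active resources = [5, 2, 1], total = 8
  t=3: active resources = [5, 2, 1, 1], total = 9
  t=4: active resources = [1], total = 1
  t=5: active resources = [1], total = 1
Peak resource demand = 9

9


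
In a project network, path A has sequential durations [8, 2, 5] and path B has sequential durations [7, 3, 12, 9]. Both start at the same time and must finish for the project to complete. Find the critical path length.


Path A total = 8 + 2 + 5 = 15
Path B total = 7 + 3 + 12 + 9 = 31
Critical path = longest path = max(15, 31) = 31

31


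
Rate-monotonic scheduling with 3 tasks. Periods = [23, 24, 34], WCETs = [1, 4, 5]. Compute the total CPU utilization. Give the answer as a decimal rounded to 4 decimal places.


Compute individual utilizations (exact fractions):
  Task 1: C/T = 1/23 (approx. 0.0435)
  Task 2: C/T = 4/24 = 1/6 (approx. 0.1667)
  Task 3: C/T = 5/34 (approx. 0.1471)
Total utilization U = 1/23 + 1/6 + 5/34 = 419/1173
Rounded to 4 decimal places: U = 0.3572
RM (Liu & Layland) bound for 3 tasks = 0.779763; compare with U = 419/1173 (approx. 0.357204)
U <= bound, so schedulable by RM sufficient condition.

0.3572


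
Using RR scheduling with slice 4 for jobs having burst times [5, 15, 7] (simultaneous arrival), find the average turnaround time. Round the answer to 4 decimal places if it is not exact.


Time quantum = 4
Execution trace:
  J1 runs 4 units, time = 4
  J2 runs 4 units, time = 8
  J3 runs 4 units, time = 12
  J1 runs 1 units, time = 13
  J2 runs 4 units, time = 17
  J3 runs 3 units, time = 20
  J2 runs 4 units, time = 24
  J2 runs 3 units, time = 27
Finish times: [13, 27, 20]
Average turnaround = 60/3 = 20.0

20.0


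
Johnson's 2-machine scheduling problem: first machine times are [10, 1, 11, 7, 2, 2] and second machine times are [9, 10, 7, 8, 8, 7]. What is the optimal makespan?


Apply Johnson's rule:
  Group 1 (a <= b): [(2, 1, 10), (5, 2, 8), (6, 2, 7), (4, 7, 8)]
  Group 2 (a > b): [(1, 10, 9), (3, 11, 7)]
Optimal job order: [2, 5, 6, 4, 1, 3]
Schedule:
  Job 2: M1 done at 1, M2 done at 11
  Job 5: M1 done at 3, M2 done at 19
  Job 6: M1 done at 5, M2 done at 26
  Job 4: M1 done at 12, M2 done at 34
  Job 1: M1 done at 22, M2 done at 43
  Job 3: M1 done at 33, M2 done at 50
Makespan = 50

50


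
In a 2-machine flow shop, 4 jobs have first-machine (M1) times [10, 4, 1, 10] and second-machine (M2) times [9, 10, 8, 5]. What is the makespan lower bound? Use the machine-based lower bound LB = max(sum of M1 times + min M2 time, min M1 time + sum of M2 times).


LB1 = sum(M1 times) + min(M2 times) = 25 + 5 = 30
LB2 = min(M1 times) + sum(M2 times) = 1 + 32 = 33
Lower bound = max(LB1, LB2) = max(30, 33) = 33

33


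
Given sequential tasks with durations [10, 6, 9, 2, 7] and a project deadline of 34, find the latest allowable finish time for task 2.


LF(activity 2) = deadline - sum of successor durations
Successors: activities 3 through 5 with durations [9, 2, 7]
Sum of successor durations = 18
LF = 34 - 18 = 16

16


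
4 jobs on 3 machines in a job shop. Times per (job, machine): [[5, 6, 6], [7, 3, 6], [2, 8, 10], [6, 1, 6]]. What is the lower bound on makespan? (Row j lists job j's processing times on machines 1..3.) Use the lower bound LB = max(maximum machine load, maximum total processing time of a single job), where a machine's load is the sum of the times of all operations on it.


Machine loads:
  Machine 1: 5 + 7 + 2 + 6 = 20
  Machine 2: 6 + 3 + 8 + 1 = 18
  Machine 3: 6 + 6 + 10 + 6 = 28
Max machine load = 28
Job totals:
  Job 1: 17
  Job 2: 16
  Job 3: 20
  Job 4: 13
Max job total = 20
Lower bound = max(28, 20) = 28

28


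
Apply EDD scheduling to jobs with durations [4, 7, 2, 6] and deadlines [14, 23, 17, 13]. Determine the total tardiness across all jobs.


Sort by due date (EDD order): [(6, 13), (4, 14), (2, 17), (7, 23)]
Compute completion times and tardiness:
  Job 1: p=6, d=13, C=6, tardiness=max(0,6-13)=0
  Job 2: p=4, d=14, C=10, tardiness=max(0,10-14)=0
  Job 3: p=2, d=17, C=12, tardiness=max(0,12-17)=0
  Job 4: p=7, d=23, C=19, tardiness=max(0,19-23)=0
Total tardiness = 0

0


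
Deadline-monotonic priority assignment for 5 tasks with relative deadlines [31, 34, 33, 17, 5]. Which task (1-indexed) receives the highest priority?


Sort tasks by relative deadline (ascending):
  Task 5: deadline = 5
  Task 4: deadline = 17
  Task 1: deadline = 31
  Task 3: deadline = 33
  Task 2: deadline = 34
Priority order (highest first): [5, 4, 1, 3, 2]
Highest priority task = 5

5


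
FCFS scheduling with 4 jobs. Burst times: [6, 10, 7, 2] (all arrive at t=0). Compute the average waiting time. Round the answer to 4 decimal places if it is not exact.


FCFS order (as given): [6, 10, 7, 2]
Waiting times:
  Job 1: wait = 0
  Job 2: wait = 6
  Job 3: wait = 16
  Job 4: wait = 23
Sum of waiting times = 45
Average waiting time = 45/4 = 11.25

11.25


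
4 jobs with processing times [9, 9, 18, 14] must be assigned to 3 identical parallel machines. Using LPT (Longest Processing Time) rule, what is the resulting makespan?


Sort jobs in decreasing order (LPT): [18, 14, 9, 9]
Assign each job to the least loaded machine:
  Machine 1: jobs [18], load = 18
  Machine 2: jobs [14], load = 14
  Machine 3: jobs [9, 9], load = 18
Makespan = max load = 18

18


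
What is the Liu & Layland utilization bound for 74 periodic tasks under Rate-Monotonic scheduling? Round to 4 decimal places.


Compute 2^(1/74) = 1.0094108601
Subtract 1: 1.0094108601 - 1 = 0.0094108601
Multiply by n: 74 * 0.0094108601 = 0.6964036474
Round to 4 dp: 0.6964

0.6964


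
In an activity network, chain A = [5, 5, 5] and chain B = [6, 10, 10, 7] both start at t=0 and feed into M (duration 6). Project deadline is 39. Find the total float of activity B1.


Forward pass: ES(B1) = sum of predecessors on chain B = 0
EF = ES + duration = 0 + 6 = 6
Backward pass: LF(M) = deadline = 39; LS(M) = 39 - 6 = 33
LF(B1) = LS(M) - sum(successors on chain B) = 33 - 27 = 6
LS = LF - duration = 6 - 6 = 0
Total float = LS - ES = 0 - 0 = 0

0


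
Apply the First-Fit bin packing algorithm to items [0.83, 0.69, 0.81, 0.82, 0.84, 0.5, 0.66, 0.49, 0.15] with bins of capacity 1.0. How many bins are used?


Place items sequentially using First-Fit:
  Item 0.83 -> new Bin 1
  Item 0.69 -> new Bin 2
  Item 0.81 -> new Bin 3
  Item 0.82 -> new Bin 4
  Item 0.84 -> new Bin 5
  Item 0.5 -> new Bin 6
  Item 0.66 -> new Bin 7
  Item 0.49 -> Bin 6 (now 0.99)
  Item 0.15 -> Bin 1 (now 0.98)
Total bins used = 7

7


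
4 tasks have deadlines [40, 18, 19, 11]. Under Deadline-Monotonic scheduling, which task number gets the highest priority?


Sort tasks by relative deadline (ascending):
  Task 4: deadline = 11
  Task 2: deadline = 18
  Task 3: deadline = 19
  Task 1: deadline = 40
Priority order (highest first): [4, 2, 3, 1]
Highest priority task = 4

4


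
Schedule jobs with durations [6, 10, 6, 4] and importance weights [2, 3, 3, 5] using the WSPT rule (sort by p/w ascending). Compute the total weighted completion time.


Compute p/w ratios and sort ascending (WSPT): [(4, 5), (6, 3), (6, 2), (10, 3)]
Compute weighted completion times:
  Job (p=4,w=5): C=4, w*C=5*4=20
  Job (p=6,w=3): C=10, w*C=3*10=30
  Job (p=6,w=2): C=16, w*C=2*16=32
  Job (p=10,w=3): C=26, w*C=3*26=78
Total weighted completion time = 160

160


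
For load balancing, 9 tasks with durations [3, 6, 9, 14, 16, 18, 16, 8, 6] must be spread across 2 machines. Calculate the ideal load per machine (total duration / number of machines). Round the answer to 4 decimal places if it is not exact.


Total processing time = 3 + 6 + 9 + 14 + 16 + 18 + 16 + 8 + 6 = 96
Number of machines = 2
Ideal balanced load = 96 / 2 = 48.0

48.0


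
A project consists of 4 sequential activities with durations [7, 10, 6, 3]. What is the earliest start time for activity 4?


Activity 4 starts after activities 1 through 3 complete.
Predecessor durations: [7, 10, 6]
ES = 7 + 10 + 6 = 23

23


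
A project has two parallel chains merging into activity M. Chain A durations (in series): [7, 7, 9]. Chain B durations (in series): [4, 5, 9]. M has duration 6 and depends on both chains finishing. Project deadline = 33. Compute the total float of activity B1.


Forward pass: ES(B1) = sum of predecessors on chain B = 0
EF = ES + duration = 0 + 4 = 4
Backward pass: LF(M) = deadline = 33; LS(M) = 33 - 6 = 27
LF(B1) = LS(M) - sum(successors on chain B) = 27 - 14 = 13
LS = LF - duration = 13 - 4 = 9
Total float = LS - ES = 9 - 0 = 9

9


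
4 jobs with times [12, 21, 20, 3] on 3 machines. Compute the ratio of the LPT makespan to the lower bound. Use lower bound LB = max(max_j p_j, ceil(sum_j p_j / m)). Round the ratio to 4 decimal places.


LPT order: [21, 20, 12, 3]
Machine loads after assignment: [21, 20, 15]
LPT makespan = 21
Lower bound = max(max_job, ceil(total/3)) = max(21, 19) = 21
Ratio = 21 / 21 = 1.0

1.0


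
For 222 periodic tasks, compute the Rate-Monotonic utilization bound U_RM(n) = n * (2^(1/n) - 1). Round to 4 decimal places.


Compute 2^(1/222) = 1.0031271640
Subtract 1: 1.0031271640 - 1 = 0.0031271640
Multiply by n: 222 * 0.0031271640 = 0.6942304080
Round to 4 dp: 0.6942

0.6942


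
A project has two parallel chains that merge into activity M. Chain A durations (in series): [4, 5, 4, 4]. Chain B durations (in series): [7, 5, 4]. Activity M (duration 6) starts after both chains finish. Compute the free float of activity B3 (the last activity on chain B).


ES(B3) = sum of predecessors on chain B = 12
EF(B3) = ES + duration = 12 + 4 = 16
Successor of B3 is M. ES(M) = max(sum(A), sum(B)) = max(17, 16) = 17
Free float = ES(successor) - EF(current) = 17 - 16 = 1

1


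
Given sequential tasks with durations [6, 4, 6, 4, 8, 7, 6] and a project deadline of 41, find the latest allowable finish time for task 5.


LF(activity 5) = deadline - sum of successor durations
Successors: activities 6 through 7 with durations [7, 6]
Sum of successor durations = 13
LF = 41 - 13 = 28

28


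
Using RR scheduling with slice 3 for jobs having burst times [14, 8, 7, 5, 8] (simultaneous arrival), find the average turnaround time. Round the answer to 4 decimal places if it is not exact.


Time quantum = 3
Execution trace:
  J1 runs 3 units, time = 3
  J2 runs 3 units, time = 6
  J3 runs 3 units, time = 9
  J4 runs 3 units, time = 12
  J5 runs 3 units, time = 15
  J1 runs 3 units, time = 18
  J2 runs 3 units, time = 21
  J3 runs 3 units, time = 24
  J4 runs 2 units, time = 26
  J5 runs 3 units, time = 29
  J1 runs 3 units, time = 32
  J2 runs 2 units, time = 34
  J3 runs 1 units, time = 35
  J5 runs 2 units, time = 37
  J1 runs 3 units, time = 40
  J1 runs 2 units, time = 42
Finish times: [42, 34, 35, 26, 37]
Average turnaround = 174/5 = 34.8

34.8


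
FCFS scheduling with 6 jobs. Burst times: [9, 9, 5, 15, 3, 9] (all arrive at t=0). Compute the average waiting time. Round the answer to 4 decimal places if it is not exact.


FCFS order (as given): [9, 9, 5, 15, 3, 9]
Waiting times:
  Job 1: wait = 0
  Job 2: wait = 9
  Job 3: wait = 18
  Job 4: wait = 23
  Job 5: wait = 38
  Job 6: wait = 41
Sum of waiting times = 129
Average waiting time = 129/6 = 21.5

21.5


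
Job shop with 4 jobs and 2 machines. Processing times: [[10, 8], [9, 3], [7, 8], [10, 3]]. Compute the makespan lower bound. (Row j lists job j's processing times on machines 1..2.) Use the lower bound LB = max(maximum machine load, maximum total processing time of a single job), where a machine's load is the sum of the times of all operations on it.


Machine loads:
  Machine 1: 10 + 9 + 7 + 10 = 36
  Machine 2: 8 + 3 + 8 + 3 = 22
Max machine load = 36
Job totals:
  Job 1: 18
  Job 2: 12
  Job 3: 15
  Job 4: 13
Max job total = 18
Lower bound = max(36, 18) = 36

36


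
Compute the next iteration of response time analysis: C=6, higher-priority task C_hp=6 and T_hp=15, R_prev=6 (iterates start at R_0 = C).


R_next = C + ceil(R_prev / T_hp) * C_hp
ceil(6 / 15) = ceil(0.4) = 1
Interference = 1 * 6 = 6
R_next = 6 + 6 = 12

12


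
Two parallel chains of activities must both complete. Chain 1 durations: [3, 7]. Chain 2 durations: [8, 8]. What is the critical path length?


Path A total = 3 + 7 = 10
Path B total = 8 + 8 = 16
Critical path = longest path = max(10, 16) = 16

16


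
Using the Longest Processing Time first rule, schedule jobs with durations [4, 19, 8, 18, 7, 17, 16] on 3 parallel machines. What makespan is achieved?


Sort jobs in decreasing order (LPT): [19, 18, 17, 16, 8, 7, 4]
Assign each job to the least loaded machine:
  Machine 1: jobs [19, 7, 4], load = 30
  Machine 2: jobs [18, 8], load = 26
  Machine 3: jobs [17, 16], load = 33
Makespan = max load = 33

33


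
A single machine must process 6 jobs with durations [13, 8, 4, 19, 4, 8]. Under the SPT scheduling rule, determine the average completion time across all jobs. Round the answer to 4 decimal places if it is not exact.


Sort jobs by processing time (SPT order): [4, 4, 8, 8, 13, 19]
Compute completion times sequentially:
  Job 1: processing = 4, completes at 4
  Job 2: processing = 4, completes at 8
  Job 3: processing = 8, completes at 16
  Job 4: processing = 8, completes at 24
  Job 5: processing = 13, completes at 37
  Job 6: processing = 19, completes at 56
Sum of completion times = 145
Average completion time = 145/6 = 24.1667

24.1667


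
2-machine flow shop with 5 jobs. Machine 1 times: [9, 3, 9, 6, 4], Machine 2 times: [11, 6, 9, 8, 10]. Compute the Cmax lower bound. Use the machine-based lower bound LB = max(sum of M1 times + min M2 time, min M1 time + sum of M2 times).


LB1 = sum(M1 times) + min(M2 times) = 31 + 6 = 37
LB2 = min(M1 times) + sum(M2 times) = 3 + 44 = 47
Lower bound = max(LB1, LB2) = max(37, 47) = 47

47


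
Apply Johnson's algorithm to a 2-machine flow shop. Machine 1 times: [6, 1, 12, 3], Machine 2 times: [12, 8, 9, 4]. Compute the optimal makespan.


Apply Johnson's rule:
  Group 1 (a <= b): [(2, 1, 8), (4, 3, 4), (1, 6, 12)]
  Group 2 (a > b): [(3, 12, 9)]
Optimal job order: [2, 4, 1, 3]
Schedule:
  Job 2: M1 done at 1, M2 done at 9
  Job 4: M1 done at 4, M2 done at 13
  Job 1: M1 done at 10, M2 done at 25
  Job 3: M1 done at 22, M2 done at 34
Makespan = 34

34


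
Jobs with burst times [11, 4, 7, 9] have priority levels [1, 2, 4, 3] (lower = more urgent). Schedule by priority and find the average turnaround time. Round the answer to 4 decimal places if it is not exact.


Sort by priority (ascending = highest first):
Order: [(1, 11), (2, 4), (3, 9), (4, 7)]
Completion times:
  Priority 1, burst=11, C=11
  Priority 2, burst=4, C=15
  Priority 3, burst=9, C=24
  Priority 4, burst=7, C=31
Average turnaround = 81/4 = 20.25

20.25


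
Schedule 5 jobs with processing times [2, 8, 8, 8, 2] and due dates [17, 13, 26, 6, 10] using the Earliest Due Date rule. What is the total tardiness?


Sort by due date (EDD order): [(8, 6), (2, 10), (8, 13), (2, 17), (8, 26)]
Compute completion times and tardiness:
  Job 1: p=8, d=6, C=8, tardiness=max(0,8-6)=2
  Job 2: p=2, d=10, C=10, tardiness=max(0,10-10)=0
  Job 3: p=8, d=13, C=18, tardiness=max(0,18-13)=5
  Job 4: p=2, d=17, C=20, tardiness=max(0,20-17)=3
  Job 5: p=8, d=26, C=28, tardiness=max(0,28-26)=2
Total tardiness = 12

12


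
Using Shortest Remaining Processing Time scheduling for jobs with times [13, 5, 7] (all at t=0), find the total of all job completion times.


Since all jobs arrive at t=0, SRPT equals SPT ordering.
SPT order: [5, 7, 13]
Completion times:
  Job 1: p=5, C=5
  Job 2: p=7, C=12
  Job 3: p=13, C=25
Total completion time = 5 + 12 + 25 = 42

42


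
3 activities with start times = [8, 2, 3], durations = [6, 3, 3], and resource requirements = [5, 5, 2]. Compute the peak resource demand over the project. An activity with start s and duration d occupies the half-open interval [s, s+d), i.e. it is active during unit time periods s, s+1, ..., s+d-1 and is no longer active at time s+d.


Each activity i is active on [start_i, start_i + duration_i).
Compute total resource usage per time slot:
  t=0: active resources = [], total = 0
  t=1: active resources = [], total = 0
  t=2: active resources = [5], total = 5
  t=3: active resources = [5, 2], total = 7
  t=4: active resources = [5, 2], total = 7
  t=5: active resources = [2], total = 2
  t=6: active resources = [], total = 0
  t=7: active resources = [], total = 0
  t=8: active resources = [5], total = 5
  t=9: active resources = [5], total = 5
  t=10: active resources = [5], total = 5
  t=11: active resources = [5], total = 5
  t=12: active resources = [5], total = 5
  t=13: active resources = [5], total = 5
Peak resource demand = 7

7


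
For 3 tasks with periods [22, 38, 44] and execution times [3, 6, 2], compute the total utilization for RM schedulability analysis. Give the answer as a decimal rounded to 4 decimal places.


Compute individual utilizations (exact fractions):
  Task 1: C/T = 3/22 (approx. 0.1364)
  Task 2: C/T = 6/38 = 3/19 (approx. 0.1579)
  Task 3: C/T = 2/44 = 1/22 (approx. 0.0455)
Total utilization U = 3/22 + 3/19 + 1/22 = 71/209
Rounded to 4 decimal places: U = 0.3397
RM (Liu & Layland) bound for 3 tasks = 0.779763; compare with U = 71/209 (approx. 0.339713)
U <= bound, so schedulable by RM sufficient condition.

0.3397


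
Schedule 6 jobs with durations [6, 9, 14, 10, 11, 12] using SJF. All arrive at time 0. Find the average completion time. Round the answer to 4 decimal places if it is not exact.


SJF order (ascending): [6, 9, 10, 11, 12, 14]
Completion times:
  Job 1: burst=6, C=6
  Job 2: burst=9, C=15
  Job 3: burst=10, C=25
  Job 4: burst=11, C=36
  Job 5: burst=12, C=48
  Job 6: burst=14, C=62
Average completion = 192/6 = 32.0

32.0


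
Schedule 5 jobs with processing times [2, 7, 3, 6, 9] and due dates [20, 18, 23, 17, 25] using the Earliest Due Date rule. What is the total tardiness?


Sort by due date (EDD order): [(6, 17), (7, 18), (2, 20), (3, 23), (9, 25)]
Compute completion times and tardiness:
  Job 1: p=6, d=17, C=6, tardiness=max(0,6-17)=0
  Job 2: p=7, d=18, C=13, tardiness=max(0,13-18)=0
  Job 3: p=2, d=20, C=15, tardiness=max(0,15-20)=0
  Job 4: p=3, d=23, C=18, tardiness=max(0,18-23)=0
  Job 5: p=9, d=25, C=27, tardiness=max(0,27-25)=2
Total tardiness = 2

2


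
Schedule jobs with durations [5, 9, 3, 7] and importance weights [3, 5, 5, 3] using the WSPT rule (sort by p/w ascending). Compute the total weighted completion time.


Compute p/w ratios and sort ascending (WSPT): [(3, 5), (5, 3), (9, 5), (7, 3)]
Compute weighted completion times:
  Job (p=3,w=5): C=3, w*C=5*3=15
  Job (p=5,w=3): C=8, w*C=3*8=24
  Job (p=9,w=5): C=17, w*C=5*17=85
  Job (p=7,w=3): C=24, w*C=3*24=72
Total weighted completion time = 196

196


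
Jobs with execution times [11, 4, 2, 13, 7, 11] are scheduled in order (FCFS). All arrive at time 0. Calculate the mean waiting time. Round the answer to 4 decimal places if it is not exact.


FCFS order (as given): [11, 4, 2, 13, 7, 11]
Waiting times:
  Job 1: wait = 0
  Job 2: wait = 11
  Job 3: wait = 15
  Job 4: wait = 17
  Job 5: wait = 30
  Job 6: wait = 37
Sum of waiting times = 110
Average waiting time = 110/6 = 18.3333

18.3333


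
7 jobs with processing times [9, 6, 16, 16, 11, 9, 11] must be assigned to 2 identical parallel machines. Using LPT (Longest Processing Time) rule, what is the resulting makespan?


Sort jobs in decreasing order (LPT): [16, 16, 11, 11, 9, 9, 6]
Assign each job to the least loaded machine:
  Machine 1: jobs [16, 11, 9, 6], load = 42
  Machine 2: jobs [16, 11, 9], load = 36
Makespan = max load = 42

42


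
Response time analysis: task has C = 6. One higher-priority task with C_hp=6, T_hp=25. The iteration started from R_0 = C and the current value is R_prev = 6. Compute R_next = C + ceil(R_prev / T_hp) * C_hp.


R_next = C + ceil(R_prev / T_hp) * C_hp
ceil(6 / 25) = ceil(0.24) = 1
Interference = 1 * 6 = 6
R_next = 6 + 6 = 12

12


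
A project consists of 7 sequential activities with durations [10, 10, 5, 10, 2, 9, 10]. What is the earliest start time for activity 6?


Activity 6 starts after activities 1 through 5 complete.
Predecessor durations: [10, 10, 5, 10, 2]
ES = 10 + 10 + 5 + 10 + 2 = 37

37


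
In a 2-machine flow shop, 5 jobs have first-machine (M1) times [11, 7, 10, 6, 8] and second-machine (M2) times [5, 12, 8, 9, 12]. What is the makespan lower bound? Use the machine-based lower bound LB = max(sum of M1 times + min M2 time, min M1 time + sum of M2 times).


LB1 = sum(M1 times) + min(M2 times) = 42 + 5 = 47
LB2 = min(M1 times) + sum(M2 times) = 6 + 46 = 52
Lower bound = max(LB1, LB2) = max(47, 52) = 52

52


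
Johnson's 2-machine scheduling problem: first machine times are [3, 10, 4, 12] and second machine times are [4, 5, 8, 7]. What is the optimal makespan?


Apply Johnson's rule:
  Group 1 (a <= b): [(1, 3, 4), (3, 4, 8)]
  Group 2 (a > b): [(4, 12, 7), (2, 10, 5)]
Optimal job order: [1, 3, 4, 2]
Schedule:
  Job 1: M1 done at 3, M2 done at 7
  Job 3: M1 done at 7, M2 done at 15
  Job 4: M1 done at 19, M2 done at 26
  Job 2: M1 done at 29, M2 done at 34
Makespan = 34

34


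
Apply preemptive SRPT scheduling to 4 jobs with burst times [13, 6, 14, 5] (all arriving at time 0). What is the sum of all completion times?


Since all jobs arrive at t=0, SRPT equals SPT ordering.
SPT order: [5, 6, 13, 14]
Completion times:
  Job 1: p=5, C=5
  Job 2: p=6, C=11
  Job 3: p=13, C=24
  Job 4: p=14, C=38
Total completion time = 5 + 11 + 24 + 38 = 78

78


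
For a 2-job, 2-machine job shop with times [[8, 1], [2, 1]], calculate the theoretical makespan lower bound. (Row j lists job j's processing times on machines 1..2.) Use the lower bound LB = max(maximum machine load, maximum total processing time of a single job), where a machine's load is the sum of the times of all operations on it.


Machine loads:
  Machine 1: 8 + 2 = 10
  Machine 2: 1 + 1 = 2
Max machine load = 10
Job totals:
  Job 1: 9
  Job 2: 3
Max job total = 9
Lower bound = max(10, 9) = 10

10


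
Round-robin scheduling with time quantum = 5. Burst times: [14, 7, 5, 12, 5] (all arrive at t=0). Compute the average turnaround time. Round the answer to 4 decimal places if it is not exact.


Time quantum = 5
Execution trace:
  J1 runs 5 units, time = 5
  J2 runs 5 units, time = 10
  J3 runs 5 units, time = 15
  J4 runs 5 units, time = 20
  J5 runs 5 units, time = 25
  J1 runs 5 units, time = 30
  J2 runs 2 units, time = 32
  J4 runs 5 units, time = 37
  J1 runs 4 units, time = 41
  J4 runs 2 units, time = 43
Finish times: [41, 32, 15, 43, 25]
Average turnaround = 156/5 = 31.2

31.2


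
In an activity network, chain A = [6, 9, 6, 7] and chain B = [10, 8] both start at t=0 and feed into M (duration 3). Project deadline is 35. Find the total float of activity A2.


Forward pass: ES(A2) = sum of predecessors on chain A = 6
EF = ES + duration = 6 + 9 = 15
Backward pass: LF(M) = deadline = 35; LS(M) = 35 - 3 = 32
LF(A2) = LS(M) - sum(successors on chain A) = 32 - 13 = 19
LS = LF - duration = 19 - 9 = 10
Total float = LS - ES = 10 - 6 = 4

4


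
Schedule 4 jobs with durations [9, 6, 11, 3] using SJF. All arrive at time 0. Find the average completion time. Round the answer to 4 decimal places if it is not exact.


SJF order (ascending): [3, 6, 9, 11]
Completion times:
  Job 1: burst=3, C=3
  Job 2: burst=6, C=9
  Job 3: burst=9, C=18
  Job 4: burst=11, C=29
Average completion = 59/4 = 14.75

14.75
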